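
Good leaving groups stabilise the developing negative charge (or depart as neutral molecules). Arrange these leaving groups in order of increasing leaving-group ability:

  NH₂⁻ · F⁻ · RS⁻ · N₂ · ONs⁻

A good leaving group is a weak base: the lower the pKₐ of its conjugate acid, the more readily it departs.
N₂: no meaningful conjugate acid; N₂ departs as an exceptionally stable neutral molecule
ONs⁻: pKₐ(p-O₂NC₆H₄SO₃H) ≈ -3.5 — p-nitro group further stabilises the sulfonate
F⁻: pKₐ(HF) ≈ 3.2
RS⁻: pKₐ(RSH (a thiol)) ≈ 10.5
NH₂⁻: pKₐ(NH₃) ≈ 38 — extremely strong base; never a leaving group
Listed from poorest to best leaving group as asked.

NH₂⁻ < RS⁻ < F⁻ < ONs⁻ < N₂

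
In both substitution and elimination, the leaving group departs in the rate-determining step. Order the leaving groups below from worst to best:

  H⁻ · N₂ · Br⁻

N₂: no meaningful conjugate acid; N₂ departs as an exceptionally stable neutral molecule
Br⁻: pKₐ(HBr) ≈ -9
H⁻: pKₐ(H₂) ≈ 36
Listed from poorest to best leaving group as asked.

H⁻ < Br⁻ < N₂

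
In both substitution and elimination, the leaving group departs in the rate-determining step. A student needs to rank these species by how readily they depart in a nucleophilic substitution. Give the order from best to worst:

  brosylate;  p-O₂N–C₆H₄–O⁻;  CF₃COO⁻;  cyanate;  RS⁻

A good leaving group is a weak base: the lower the pKₐ of its conjugate acid, the more readily it departs.
brosylate: pKₐ(p-BrC₆H₄SO₃H) ≈ -2.8 — arenesulfonate with a p-bromo substituent
CF₃COO⁻: pKₐ(CF₃COOH) ≈ 0.2
cyanate: pKₐ(HOCN) ≈ 3.5 — resonance between N and O
p-O₂N–C₆H₄–O⁻: pKₐ(p-nitrophenol) ≈ 7.2 — nitro group delocalises the charge; the classic chromogenic LG
RS⁻: pKₐ(RSH (a thiol)) ≈ 10.5 — moderately basic; rarely leaves without activation

brosylate > CF₃COO⁻ > cyanate > p-O₂N–C₆H₄–O⁻ > RS⁻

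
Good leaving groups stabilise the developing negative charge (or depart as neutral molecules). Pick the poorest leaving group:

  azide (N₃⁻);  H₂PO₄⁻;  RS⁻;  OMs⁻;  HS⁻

RS⁻

OMs⁻: pKₐ(CH₃SO₃H (MsOH)) ≈ -1.9
H₂PO₄⁻: pKₐ(H₃PO₄) ≈ 2.1
azide (N₃⁻): pKₐ(HN₃) ≈ 4.7
HS⁻: pKₐ(H₂S) ≈ 7
RS⁻: pKₐ(RSH (a thiol)) ≈ 10.5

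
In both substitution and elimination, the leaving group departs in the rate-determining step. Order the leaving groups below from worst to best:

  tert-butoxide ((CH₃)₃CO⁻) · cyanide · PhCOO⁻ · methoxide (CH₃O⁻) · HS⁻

tert-butoxide ((CH₃)₃CO⁻) < methoxide (CH₃O⁻) < cyanide < HS⁻ < PhCOO⁻

The more stable X⁻ (or X) is on its own — i.e. the weaker a base it is — the better a leaving group it makes.
PhCOO⁻: pKₐ(C₆H₅COOH) ≈ 4.2
HS⁻: pKₐ(H₂S) ≈ 7
cyanide: pKₐ(HCN) ≈ 9.2
methoxide (CH₃O⁻): pKₐ(CH₃OH) ≈ 15.5
tert-butoxide ((CH₃)₃CO⁻): pKₐ(t-BuOH) ≈ 18
Listed from poorest to best leaving group as asked.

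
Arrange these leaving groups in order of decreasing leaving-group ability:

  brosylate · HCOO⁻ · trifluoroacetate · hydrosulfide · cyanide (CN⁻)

Leaving-group ability tracks the stability of the departed species; conjugate-acid pKₐ is the usual yardstick (lower pKₐ → better LG).
brosylate: pKₐ(p-BrC₆H₄SO₃H) ≈ -2.8 — arenesulfonate with a p-bromo substituent
trifluoroacetate: pKₐ(CF₃COOH) ≈ 0.2 — strongly electron-withdrawing CF₃ stabilises the carboxylate
HCOO⁻: pKₐ(HCOOH) ≈ 3.8 — resonance-stabilised carboxylate
hydrosulfide: pKₐ(H₂S) ≈ 7 — larger and more polarisable than the oxygen analogue
cyanide (CN⁻): pKₐ(HCN) ≈ 9.2 — sp carbon stabilises the charge somewhat, but still a poor LG

brosylate > trifluoroacetate > HCOO⁻ > hydrosulfide > cyanide (CN⁻)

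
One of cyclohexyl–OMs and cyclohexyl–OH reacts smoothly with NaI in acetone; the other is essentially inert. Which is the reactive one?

cyclohexyl–OMs

From cyclohexyl–OH the departing group would be OH⁻ (pKₐ(H₂O) ≈ 15.7). Strong base; essentially never leaves without prior activation.
From cyclohexyl–OMs the leaving group is OMs⁻ (pKₐ(CH₃SO₃H (MsOH)) ≈ -1.9). Resonance-delocalised alkanesulfonate.
(In practice cyclohexyl–OMs is made from cyclohexyl–OH by treatment with MsCl / Et₃N, converting the hydroxyl into a mesylate.)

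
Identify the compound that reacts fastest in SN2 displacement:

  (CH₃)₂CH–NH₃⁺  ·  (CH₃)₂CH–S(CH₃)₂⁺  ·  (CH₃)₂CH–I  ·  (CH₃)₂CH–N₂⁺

(CH₃)₂CH–N₂⁺

With the same alkyl group throughout, only the leaving group differentiates the rates.
The more stable X⁻ (or X) is on its own — i.e. the weaker a base it is — the better a leaving group it makes.
(CH₃)₂CH–N₂⁺ loses N₂: no meaningful conjugate acid; N₂ departs as an exceptionally stable neutral molecule
(CH₃)₂CH–I loses I⁻: pKₐ(HI) ≈ -10
(CH₃)₂CH–S(CH₃)₂⁺ loses SR'₂: pKₐ(R'₂SH⁺) ≈ -7
(CH₃)₂CH–NH₃⁺ loses NH₃: pKₐ(NH₄⁺) ≈ 9.2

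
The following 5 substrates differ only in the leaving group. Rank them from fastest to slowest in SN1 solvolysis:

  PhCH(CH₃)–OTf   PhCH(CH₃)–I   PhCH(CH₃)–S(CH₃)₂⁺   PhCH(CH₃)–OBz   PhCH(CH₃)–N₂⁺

Identical carbon frameworks mean the comparison reduces to leaving-group quality.
Leaving-group ability tracks the stability of the departed species; conjugate-acid pKₐ is the usual yardstick (lower pKₐ → better LG).
PhCH(CH₃)–N₂⁺ loses N₂: no meaningful conjugate acid; N₂ departs as an exceptionally stable neutral molecule
PhCH(CH₃)–OTf loses OTf⁻: pKₐ(CF₃SO₃H (triflic acid)) ≈ -14
PhCH(CH₃)–I loses I⁻: pKₐ(HI) ≈ -10
PhCH(CH₃)–S(CH₃)₂⁺ loses SR'₂: pKₐ(R'₂SH⁺) ≈ -7
PhCH(CH₃)–OBz loses PhCOO⁻: pKₐ(C₆H₅COOH) ≈ 4.2

PhCH(CH₃)–N₂⁺ > PhCH(CH₃)–OTf > PhCH(CH₃)–I > PhCH(CH₃)–S(CH₃)₂⁺ > PhCH(CH₃)–OBz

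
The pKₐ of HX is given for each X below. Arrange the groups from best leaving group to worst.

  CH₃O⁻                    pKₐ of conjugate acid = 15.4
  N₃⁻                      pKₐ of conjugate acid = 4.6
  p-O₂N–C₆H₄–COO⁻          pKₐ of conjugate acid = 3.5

p-O₂N–C₆H₄–COO⁻ > N₃⁻ > CH₃O⁻

Lower conjugate-acid pKₐ ⇒ weaker base ⇒ better leaving group.
Sorting by the given values: p-O₂N–C₆H₄–COO⁻ (3.5), N₃⁻ (4.6), CH₃O⁻ (15.4).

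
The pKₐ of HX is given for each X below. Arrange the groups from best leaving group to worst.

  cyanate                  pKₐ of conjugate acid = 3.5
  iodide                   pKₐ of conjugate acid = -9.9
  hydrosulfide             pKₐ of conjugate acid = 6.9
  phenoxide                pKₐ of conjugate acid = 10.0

iodide > cyanate > hydrosulfide > phenoxide

Lower conjugate-acid pKₐ ⇒ weaker base ⇒ better leaving group.
Sorting by the given values: iodide (-9.9), cyanate (3.5), hydrosulfide (6.9), phenoxide (10.0).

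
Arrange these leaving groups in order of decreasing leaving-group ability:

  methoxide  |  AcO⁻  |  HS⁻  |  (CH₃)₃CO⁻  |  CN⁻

Leaving-group ability tracks the stability of the departed species; conjugate-acid pKₐ is the usual yardstick (lower pKₐ → better LG).
AcO⁻: pKₐ(CH₃COOH) ≈ 4.8
HS⁻: pKₐ(H₂S) ≈ 7
CN⁻: pKₐ(HCN) ≈ 9.2
methoxide: pKₐ(CH₃OH) ≈ 15.5 — strong base; alkoxides do not leave unassisted
(CH₃)₃CO⁻: pKₐ(t-BuOH) ≈ 18 — bulky, strongly basic alkoxide

AcO⁻ > HS⁻ > CN⁻ > methoxide > (CH₃)₃CO⁻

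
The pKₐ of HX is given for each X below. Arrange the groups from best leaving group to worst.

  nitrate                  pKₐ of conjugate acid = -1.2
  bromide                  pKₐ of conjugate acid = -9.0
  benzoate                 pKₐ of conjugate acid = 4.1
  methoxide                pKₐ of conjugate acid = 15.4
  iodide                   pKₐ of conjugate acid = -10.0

iodide > bromide > nitrate > benzoate > methoxide

Lower conjugate-acid pKₐ ⇒ weaker base ⇒ better leaving group.
Sorting by the given values: iodide (-10.0), bromide (-9.0), nitrate (-1.2), benzoate (4.1), methoxide (15.4).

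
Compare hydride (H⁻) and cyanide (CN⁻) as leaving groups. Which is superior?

cyanide (CN⁻) is the better leaving group.
pKₐ(HCN) ≈ 9.2 versus pKₐ(H₂) ≈ 36: cyanide (CN⁻) is the much weaker base.
Sp carbon stabilises the charge somewhat, but still a poor LG.

cyanide (CN⁻)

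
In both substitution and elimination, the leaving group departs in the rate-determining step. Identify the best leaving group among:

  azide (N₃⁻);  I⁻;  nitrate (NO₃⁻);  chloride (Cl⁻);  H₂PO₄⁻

I⁻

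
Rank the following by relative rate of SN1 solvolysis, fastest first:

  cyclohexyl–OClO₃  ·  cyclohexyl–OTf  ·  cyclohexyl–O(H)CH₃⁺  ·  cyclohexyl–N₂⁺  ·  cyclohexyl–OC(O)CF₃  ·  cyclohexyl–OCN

cyclohexyl–N₂⁺ > cyclohexyl–OTf > cyclohexyl–OClO₃ > cyclohexyl–O(H)CH₃⁺ > cyclohexyl–OC(O)CF₃ > cyclohexyl–OCN

Identical carbon frameworks mean the comparison reduces to leaving-group quality.
The more stable X⁻ (or X) is on its own — i.e. the weaker a base it is — the better a leaving group it makes.
cyclohexyl–N₂⁺ loses N₂: no meaningful conjugate acid; N₂ departs as an exceptionally stable neutral molecule
cyclohexyl–OTf loses OTf⁻: pKₐ(CF₃SO₃H (triflic acid)) ≈ -14
cyclohexyl–OClO₃ loses ClO₄⁻: pKₐ(HClO₄) ≈ -10
cyclohexyl–O(H)CH₃⁺ loses R'OH: pKₐ(R'OH₂⁺) ≈ -2.4
cyclohexyl–OC(O)CF₃ loses CF₃COO⁻: pKₐ(CF₃COOH) ≈ 0.2
cyclohexyl–OCN loses NCO⁻: pKₐ(HOCN) ≈ 3.5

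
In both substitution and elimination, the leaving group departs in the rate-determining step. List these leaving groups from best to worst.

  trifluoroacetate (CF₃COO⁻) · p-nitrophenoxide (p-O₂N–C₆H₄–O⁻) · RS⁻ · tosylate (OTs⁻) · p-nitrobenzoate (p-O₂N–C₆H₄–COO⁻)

tosylate (OTs⁻): pKₐ(p-CH₃C₆H₄SO₃H (TsOH)) ≈ -2.8
trifluoroacetate (CF₃COO⁻): pKₐ(CF₃COOH) ≈ 0.2
p-nitrobenzoate (p-O₂N–C₆H₄–COO⁻): pKₐ(p-nitrobenzoic acid) ≈ 3.4
p-nitrophenoxide (p-O₂N–C₆H₄–O⁻): pKₐ(p-nitrophenol) ≈ 7.2
RS⁻: pKₐ(RSH (a thiol)) ≈ 10.5

tosylate (OTs⁻) > trifluoroacetate (CF₃COO⁻) > p-nitrobenzoate (p-O₂N–C₆H₄–COO⁻) > p-nitrophenoxide (p-O₂N–C₆H₄–O⁻) > RS⁻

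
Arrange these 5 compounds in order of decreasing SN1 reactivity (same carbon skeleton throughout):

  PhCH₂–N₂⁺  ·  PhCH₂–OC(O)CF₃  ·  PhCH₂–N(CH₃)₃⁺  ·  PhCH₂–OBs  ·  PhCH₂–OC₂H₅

With the same alkyl group throughout, only the leaving group differentiates the rates.
Rank by basicity of the departing species: weakest base leaves most easily.
PhCH₂–N₂⁺ loses N₂: no meaningful conjugate acid; N₂ departs as an exceptionally stable neutral molecule
PhCH₂–OBs loses OBs⁻: pKₐ(p-BrC₆H₄SO₃H) ≈ -2.8
PhCH₂–OC(O)CF₃ loses CF₃COO⁻: pKₐ(CF₃COOH) ≈ 0.2
PhCH₂–N(CH₃)₃⁺ loses NR'₃: pKₐ(R'₃NH⁺) ≈ 10.7
PhCH₂–OC₂H₅ loses CH₃CH₂O⁻: pKₐ(CH₃CH₂OH) ≈ 16

PhCH₂–N₂⁺ > PhCH₂–OBs > PhCH₂–OC(O)CF₃ > PhCH₂–N(CH₃)₃⁺ > PhCH₂–OC₂H₅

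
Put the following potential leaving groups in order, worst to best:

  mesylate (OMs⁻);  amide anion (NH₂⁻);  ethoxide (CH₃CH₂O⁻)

A good leaving group is a weak base: the lower the pKₐ of its conjugate acid, the more readily it departs.
mesylate (OMs⁻): pKₐ(CH₃SO₃H (MsOH)) ≈ -1.9 — resonance-delocalised alkanesulfonate
ethoxide (CH₃CH₂O⁻): pKₐ(CH₃CH₂OH) ≈ 16 — strong base; alkoxides do not leave unassisted
amide anion (NH₂⁻): pKₐ(NH₃) ≈ 38
Reversing gives the worst-to-best order requested.

amide anion (NH₂⁻) < ethoxide (CH₃CH₂O⁻) < mesylate (OMs⁻)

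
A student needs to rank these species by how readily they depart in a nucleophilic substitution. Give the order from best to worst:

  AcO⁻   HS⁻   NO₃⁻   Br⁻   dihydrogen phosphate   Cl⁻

Br⁻: pKₐ(HBr) ≈ -9 — weak base; good leaving group
Cl⁻: pKₐ(HCl) ≈ -7
NO₃⁻: pKₐ(HNO₃) ≈ -1.3 — resonance-delocalised over three oxygens
dihydrogen phosphate: pKₐ(H₃PO₄) ≈ 2.1 — moderate base; biological leaving group after further activation
AcO⁻: pKₐ(CH₃COOH) ≈ 4.8
HS⁻: pKₐ(H₂S) ≈ 7 — larger and more polarisable than the oxygen analogue

Br⁻ > Cl⁻ > NO₃⁻ > dihydrogen phosphate > AcO⁻ > HS⁻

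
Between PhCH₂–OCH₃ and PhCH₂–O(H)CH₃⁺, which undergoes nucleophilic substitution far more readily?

From PhCH₂–OCH₃ the departing group would be CH₃O⁻ (pKₐ(CH₃OH) ≈ 15.5). Strong base; alkoxides do not leave unassisted.
From PhCH₂–O(H)CH₃⁺ the leaving group is R'OH (pKₐ(R'OH₂⁺) ≈ -2.4). Neutral; leaves from a protonated ether (an oxonium ion, R–O(H)R'⁺).
(In practice PhCH₂–O(H)CH₃⁺ is made from PhCH₂–OCH₃ by protonation with concentrated HI, allowing neutral methanol, rather than methoxide, to depart.)

PhCH₂–O(H)CH₃⁺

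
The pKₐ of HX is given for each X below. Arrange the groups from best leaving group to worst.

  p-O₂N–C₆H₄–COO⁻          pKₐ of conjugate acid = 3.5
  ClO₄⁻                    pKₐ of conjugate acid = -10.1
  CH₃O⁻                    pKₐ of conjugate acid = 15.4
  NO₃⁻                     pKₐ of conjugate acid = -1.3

ClO₄⁻ > NO₃⁻ > p-O₂N–C₆H₄–COO⁻ > CH₃O⁻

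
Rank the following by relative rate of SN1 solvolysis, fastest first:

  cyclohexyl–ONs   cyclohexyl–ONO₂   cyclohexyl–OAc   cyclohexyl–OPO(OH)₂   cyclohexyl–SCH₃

The skeletons are identical, so relative rate is governed entirely by leaving-group ability.
A good leaving group is a weak base: the lower the pKₐ of its conjugate acid, the more readily it departs.
cyclohexyl–ONs loses ONs⁻: pKₐ(p-O₂NC₆H₄SO₃H) ≈ -3.5
cyclohexyl–ONO₂ loses NO₃⁻: pKₐ(HNO₃) ≈ -1.3
cyclohexyl–OPO(OH)₂ loses H₂PO₄⁻: pKₐ(H₃PO₄) ≈ 2.1
cyclohexyl–OAc loses AcO⁻: pKₐ(CH₃COOH) ≈ 4.8
cyclohexyl–SCH₃ loses RS⁻: pKₐ(RSH (a thiol)) ≈ 10.5

cyclohexyl–ONs > cyclohexyl–ONO₂ > cyclohexyl–OPO(OH)₂ > cyclohexyl–OAc > cyclohexyl–SCH₃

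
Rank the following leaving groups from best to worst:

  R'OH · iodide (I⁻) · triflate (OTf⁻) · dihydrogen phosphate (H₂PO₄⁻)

triflate (OTf⁻) > iodide (I⁻) > R'OH > dihydrogen phosphate (H₂PO₄⁻)

The more stable X⁻ (or X) is on its own — i.e. the weaker a base it is — the better a leaving group it makes.
triflate (OTf⁻): pKₐ(CF₃SO₃H (triflic acid)) ≈ -14 — charge spread over three oxygens and a CF₃ group; the premier leaving group in synthesis
iodide (I⁻): pKₐ(HI) ≈ -10 — large, highly polarisable; very weak base
R'OH: pKₐ(R'OH₂⁺) ≈ -2.4 — neutral; leaves from a protonated ether (an oxonium ion, R–O(H)R'⁺)
dihydrogen phosphate (H₂PO₄⁻): pKₐ(H₃PO₄) ≈ 2.1 — moderate base; biological leaving group after further activation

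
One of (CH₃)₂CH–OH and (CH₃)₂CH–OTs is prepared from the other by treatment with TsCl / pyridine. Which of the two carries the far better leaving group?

From (CH₃)₂CH–OH the departing group would be OH⁻ (pKₐ(H₂O) ≈ 15.7). Strong base; essentially never leaves without prior activation.
From (CH₃)₂CH–OTs the leaving group is OTs⁻ (pKₐ(p-CH₃C₆H₄SO₃H (TsOH)) ≈ -2.8). Resonance-delocalised arenesulfonate.
Treatment with TsCl / pyridine works by converting the hydroxyl into a tosylate, making (CH₃)₂CH–OTs enormously more reactive.

(CH₃)₂CH–OTs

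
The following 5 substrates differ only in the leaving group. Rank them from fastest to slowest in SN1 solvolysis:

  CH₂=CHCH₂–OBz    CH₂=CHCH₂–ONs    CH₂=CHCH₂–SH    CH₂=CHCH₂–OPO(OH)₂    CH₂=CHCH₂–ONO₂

CH₂=CHCH₂–ONs > CH₂=CHCH₂–ONO₂ > CH₂=CHCH₂–OPO(OH)₂ > CH₂=CHCH₂–OBz > CH₂=CHCH₂–SH

With the same alkyl group throughout, only the leaving group differentiates the rates.
A good leaving group is a weak base: the lower the pKₐ of its conjugate acid, the more readily it departs.
CH₂=CHCH₂–ONs loses ONs⁻: pKₐ(p-O₂NC₆H₄SO₃H) ≈ -3.5
CH₂=CHCH₂–ONO₂ loses NO₃⁻: pKₐ(HNO₃) ≈ -1.3
CH₂=CHCH₂–OPO(OH)₂ loses H₂PO₄⁻: pKₐ(H₃PO₄) ≈ 2.1
CH₂=CHCH₂–OBz loses PhCOO⁻: pKₐ(C₆H₅COOH) ≈ 4.2
CH₂=CHCH₂–SH loses HS⁻: pKₐ(H₂S) ≈ 7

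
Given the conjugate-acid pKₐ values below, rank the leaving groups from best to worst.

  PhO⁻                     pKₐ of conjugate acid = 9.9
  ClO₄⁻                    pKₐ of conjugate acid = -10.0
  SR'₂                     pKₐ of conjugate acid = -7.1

ClO₄⁻ > SR'₂ > PhO⁻

Lower conjugate-acid pKₐ ⇒ weaker base ⇒ better leaving group.
Sorting by the given values: ClO₄⁻ (-10.0), SR'₂ (-7.1), PhO⁻ (9.9).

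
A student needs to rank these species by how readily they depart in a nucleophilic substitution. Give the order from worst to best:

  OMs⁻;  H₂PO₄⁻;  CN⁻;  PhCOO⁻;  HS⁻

CN⁻ < HS⁻ < PhCOO⁻ < H₂PO₄⁻ < OMs⁻

Rank by basicity of the departing species: weakest base leaves most easily.
OMs⁻: pKₐ(CH₃SO₃H (MsOH)) ≈ -1.9
H₂PO₄⁻: pKₐ(H₃PO₄) ≈ 2.1
PhCOO⁻: pKₐ(C₆H₅COOH) ≈ 4.2 — aryl carboxylate
HS⁻: pKₐ(H₂S) ≈ 7
CN⁻: pKₐ(HCN) ≈ 9.2
Listed from poorest to best leaving group as asked.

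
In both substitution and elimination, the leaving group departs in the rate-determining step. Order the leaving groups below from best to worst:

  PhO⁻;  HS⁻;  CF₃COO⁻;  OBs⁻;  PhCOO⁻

OBs⁻: pKₐ(p-BrC₆H₄SO₃H) ≈ -2.8
CF₃COO⁻: pKₐ(CF₃COOH) ≈ 0.2
PhCOO⁻: pKₐ(C₆H₅COOH) ≈ 4.2
HS⁻: pKₐ(H₂S) ≈ 7
PhO⁻: pKₐ(C₆H₅OH (phenol)) ≈ 10

OBs⁻ > CF₃COO⁻ > PhCOO⁻ > HS⁻ > PhO⁻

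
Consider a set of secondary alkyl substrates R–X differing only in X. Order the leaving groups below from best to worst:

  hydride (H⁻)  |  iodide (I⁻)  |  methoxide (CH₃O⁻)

Rank by basicity of the departing species: weakest base leaves most easily.
iodide (I⁻): pKₐ(HI) ≈ -10
methoxide (CH₃O⁻): pKₐ(CH₃OH) ≈ 15.5
hydride (H⁻): pKₐ(H₂) ≈ 36

iodide (I⁻) > methoxide (CH₃O⁻) > hydride (H⁻)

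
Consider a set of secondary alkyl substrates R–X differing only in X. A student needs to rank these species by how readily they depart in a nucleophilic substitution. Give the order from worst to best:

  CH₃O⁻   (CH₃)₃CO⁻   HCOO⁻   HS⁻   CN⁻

(CH₃)₃CO⁻ < CH₃O⁻ < CN⁻ < HS⁻ < HCOO⁻

Rank by basicity of the departing species: weakest base leaves most easily.
HCOO⁻: pKₐ(HCOOH) ≈ 3.8
HS⁻: pKₐ(H₂S) ≈ 7
CN⁻: pKₐ(HCN) ≈ 9.2 — sp carbon stabilises the charge somewhat, but still a poor LG
CH₃O⁻: pKₐ(CH₃OH) ≈ 15.5 — strong base; alkoxides do not leave unassisted
(CH₃)₃CO⁻: pKₐ(t-BuOH) ≈ 18
Reversing gives the worst-to-best order requested.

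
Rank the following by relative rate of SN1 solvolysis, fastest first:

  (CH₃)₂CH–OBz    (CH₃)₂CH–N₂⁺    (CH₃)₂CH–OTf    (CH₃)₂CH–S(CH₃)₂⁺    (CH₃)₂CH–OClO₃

Identical carbon frameworks mean the comparison reduces to leaving-group quality.
The more stable X⁻ (or X) is on its own — i.e. the weaker a base it is — the better a leaving group it makes.
(CH₃)₂CH–N₂⁺ loses N₂: no meaningful conjugate acid; N₂ departs as an exceptionally stable neutral molecule
(CH₃)₂CH–OTf loses OTf⁻: pKₐ(CF₃SO₃H (triflic acid)) ≈ -14
(CH₃)₂CH–OClO₃ loses ClO₄⁻: pKₐ(HClO₄) ≈ -10
(CH₃)₂CH–S(CH₃)₂⁺ loses SR'₂: pKₐ(R'₂SH⁺) ≈ -7
(CH₃)₂CH–OBz loses PhCOO⁻: pKₐ(C₆H₅COOH) ≈ 4.2

(CH₃)₂CH–N₂⁺ > (CH₃)₂CH–OTf > (CH₃)₂CH–OClO₃ > (CH₃)₂CH–S(CH₃)₂⁺ > (CH₃)₂CH–OBz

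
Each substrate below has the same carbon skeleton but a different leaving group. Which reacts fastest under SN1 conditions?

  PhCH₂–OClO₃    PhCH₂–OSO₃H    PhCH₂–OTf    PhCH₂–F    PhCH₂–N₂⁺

The skeletons are identical, so relative rate is governed entirely by leaving-group ability.
The more stable X⁻ (or X) is on its own — i.e. the weaker a base it is — the better a leaving group it makes.
PhCH₂–N₂⁺ loses N₂: no meaningful conjugate acid; N₂ departs as an exceptionally stable neutral molecule
PhCH₂–OTf loses OTf⁻: pKₐ(CF₃SO₃H (triflic acid)) ≈ -14
PhCH₂–OClO₃ loses ClO₄⁻: pKₐ(HClO₄) ≈ -10
PhCH₂–OSO₃H loses HSO₄⁻: pKₐ(H₂SO₄) ≈ -3
PhCH₂–F loses F⁻: pKₐ(HF) ≈ 3.2

PhCH₂–N₂⁺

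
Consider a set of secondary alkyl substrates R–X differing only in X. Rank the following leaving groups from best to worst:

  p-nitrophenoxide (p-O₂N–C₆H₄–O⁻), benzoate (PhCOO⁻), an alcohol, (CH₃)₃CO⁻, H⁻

an alcohol > benzoate (PhCOO⁻) > p-nitrophenoxide (p-O₂N–C₆H₄–O⁻) > (CH₃)₃CO⁻ > H⁻

Rank by basicity of the departing species: weakest base leaves most easily.
an alcohol: pKₐ(R'OH₂⁺) ≈ -2.4
benzoate (PhCOO⁻): pKₐ(C₆H₅COOH) ≈ 4.2
p-nitrophenoxide (p-O₂N–C₆H₄–O⁻): pKₐ(p-nitrophenol) ≈ 7.2
(CH₃)₃CO⁻: pKₐ(t-BuOH) ≈ 18
H⁻: pKₐ(H₂) ≈ 36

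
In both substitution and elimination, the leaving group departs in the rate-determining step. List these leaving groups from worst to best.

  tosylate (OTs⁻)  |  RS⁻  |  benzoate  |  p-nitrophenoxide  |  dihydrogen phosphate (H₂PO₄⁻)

A good leaving group is a weak base: the lower the pKₐ of its conjugate acid, the more readily it departs.
tosylate (OTs⁻): pKₐ(p-CH₃C₆H₄SO₃H (TsOH)) ≈ -2.8
dihydrogen phosphate (H₂PO₄⁻): pKₐ(H₃PO₄) ≈ 2.1
benzoate: pKₐ(C₆H₅COOH) ≈ 4.2 — aryl carboxylate
p-nitrophenoxide: pKₐ(p-nitrophenol) ≈ 7.2
RS⁻: pKₐ(RSH (a thiol)) ≈ 10.5
Reversing gives the worst-to-best order requested.

RS⁻ < p-nitrophenoxide < benzoate < dihydrogen phosphate (H₂PO₄⁻) < tosylate (OTs⁻)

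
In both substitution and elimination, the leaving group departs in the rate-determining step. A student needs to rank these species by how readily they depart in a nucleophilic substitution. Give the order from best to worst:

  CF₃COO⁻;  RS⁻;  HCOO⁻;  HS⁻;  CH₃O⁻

CF₃COO⁻ > HCOO⁻ > HS⁻ > RS⁻ > CH₃O⁻

A good leaving group is a weak base: the lower the pKₐ of its conjugate acid, the more readily it departs.
CF₃COO⁻: pKₐ(CF₃COOH) ≈ 0.2 — strongly electron-withdrawing CF₃ stabilises the carboxylate
HCOO⁻: pKₐ(HCOOH) ≈ 3.8 — resonance-stabilised carboxylate
HS⁻: pKₐ(H₂S) ≈ 7
RS⁻: pKₐ(RSH (a thiol)) ≈ 10.5 — moderately basic; rarely leaves without activation
CH₃O⁻: pKₐ(CH₃OH) ≈ 15.5 — strong base; alkoxides do not leave unassisted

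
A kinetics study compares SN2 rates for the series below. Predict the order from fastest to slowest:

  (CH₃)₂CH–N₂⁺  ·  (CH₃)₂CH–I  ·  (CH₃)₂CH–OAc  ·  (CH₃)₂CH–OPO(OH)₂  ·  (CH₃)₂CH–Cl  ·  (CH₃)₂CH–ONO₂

With the same alkyl group throughout, only the leaving group differentiates the rates.
Leaving-group ability tracks the stability of the departed species; conjugate-acid pKₐ is the usual yardstick (lower pKₐ → better LG).
(CH₃)₂CH–N₂⁺ loses N₂: no meaningful conjugate acid; N₂ departs as an exceptionally stable neutral molecule
(CH₃)₂CH–I loses I⁻: pKₐ(HI) ≈ -10
(CH₃)₂CH–Cl loses Cl⁻: pKₐ(HCl) ≈ -7
(CH₃)₂CH–ONO₂ loses NO₃⁻: pKₐ(HNO₃) ≈ -1.3
(CH₃)₂CH–OPO(OH)₂ loses H₂PO₄⁻: pKₐ(H₃PO₄) ≈ 2.1
(CH₃)₂CH–OAc loses AcO⁻: pKₐ(CH₃COOH) ≈ 4.8

(CH₃)₂CH–N₂⁺ > (CH₃)₂CH–I > (CH₃)₂CH–Cl > (CH₃)₂CH–ONO₂ > (CH₃)₂CH–OPO(OH)₂ > (CH₃)₂CH–OAc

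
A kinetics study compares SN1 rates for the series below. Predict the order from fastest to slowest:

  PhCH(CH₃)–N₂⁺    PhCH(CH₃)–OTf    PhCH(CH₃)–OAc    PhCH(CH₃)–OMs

The skeletons are identical, so relative rate is governed entirely by leaving-group ability.
A good leaving group is a weak base: the lower the pKₐ of its conjugate acid, the more readily it departs.
PhCH(CH₃)–N₂⁺ loses N₂: no meaningful conjugate acid; N₂ departs as an exceptionally stable neutral molecule
PhCH(CH₃)–OTf loses OTf⁻: pKₐ(CF₃SO₃H (triflic acid)) ≈ -14
PhCH(CH₃)–OMs loses OMs⁻: pKₐ(CH₃SO₃H (MsOH)) ≈ -1.9
PhCH(CH₃)–OAc loses AcO⁻: pKₐ(CH₃COOH) ≈ 4.8

PhCH(CH₃)–N₂⁺ > PhCH(CH₃)–OTf > PhCH(CH₃)–OMs > PhCH(CH₃)–OAc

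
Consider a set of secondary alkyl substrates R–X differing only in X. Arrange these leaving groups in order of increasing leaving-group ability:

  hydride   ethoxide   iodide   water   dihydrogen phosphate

A good leaving group is a weak base: the lower the pKₐ of its conjugate acid, the more readily it departs.
iodide: pKₐ(HI) ≈ -10 — large, highly polarisable; very weak base
water: pKₐ(H₃O⁺) ≈ -1.7 — neutral; leaves from a protonated alcohol (R–OH₂⁺)
dihydrogen phosphate: pKₐ(H₃PO₄) ≈ 2.1
ethoxide: pKₐ(CH₃CH₂OH) ≈ 16 — strong base; alkoxides do not leave unassisted
hydride: pKₐ(H₂) ≈ 36 — extremely strong base; leaves only in special hydride-transfer contexts
Listed from poorest to best leaving group as asked.

hydride < ethoxide < dihydrogen phosphate < water < iodide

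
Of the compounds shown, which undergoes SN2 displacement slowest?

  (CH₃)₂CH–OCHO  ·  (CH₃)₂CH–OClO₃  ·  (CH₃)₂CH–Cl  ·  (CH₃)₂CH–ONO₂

(CH₃)₂CH–OCHO

The skeletons are identical, so relative rate is governed entirely by leaving-group ability.
A good leaving group is a weak base: the lower the pKₐ of its conjugate acid, the more readily it departs.
(CH₃)₂CH–OClO₃ loses ClO₄⁻: pKₐ(HClO₄) ≈ -10
(CH₃)₂CH–Cl loses Cl⁻: pKₐ(HCl) ≈ -7
(CH₃)₂CH–ONO₂ loses NO₃⁻: pKₐ(HNO₃) ≈ -1.3
(CH₃)₂CH–OCHO loses HCOO⁻: pKₐ(HCOOH) ≈ 3.8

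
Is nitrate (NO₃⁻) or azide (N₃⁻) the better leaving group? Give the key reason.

nitrate (NO₃⁻)

nitrate (NO₃⁻) is the better leaving group.
pKₐ(HNO₃) ≈ -1.3 versus pKₐ(HN₃) ≈ 4.7: nitrate (NO₃⁻) is the much weaker base.
Resonance-delocalised over three oxygens.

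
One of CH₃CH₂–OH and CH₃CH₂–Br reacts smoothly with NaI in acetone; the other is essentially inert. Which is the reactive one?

CH₃CH₂–Br

From CH₃CH₂–OH the departing group would be OH⁻ (pKₐ(H₂O) ≈ 15.7). Strong base; essentially never leaves without prior activation.
From CH₃CH₂–Br the leaving group is Br⁻ (pKₐ(HBr) ≈ -9). Weak base; good leaving group.
(In practice CH₃CH₂–Br is made from CH₃CH₂–OH by treatment with PBr₃, replacing the hydroxyl with bromide.)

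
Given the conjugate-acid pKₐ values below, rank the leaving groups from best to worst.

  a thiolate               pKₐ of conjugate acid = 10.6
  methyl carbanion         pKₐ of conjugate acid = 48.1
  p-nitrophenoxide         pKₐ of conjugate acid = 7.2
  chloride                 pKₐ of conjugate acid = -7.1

Lower conjugate-acid pKₐ ⇒ weaker base ⇒ better leaving group.
Sorting by the given values: chloride (-7.1), p-nitrophenoxide (7.2), a thiolate (10.6), methyl carbanion (48.1).

chloride > p-nitrophenoxide > a thiolate > methyl carbanion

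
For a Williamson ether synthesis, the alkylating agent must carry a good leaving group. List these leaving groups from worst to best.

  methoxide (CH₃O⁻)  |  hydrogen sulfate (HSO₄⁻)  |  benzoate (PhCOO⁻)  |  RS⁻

methoxide (CH₃O⁻) < RS⁻ < benzoate (PhCOO⁻) < hydrogen sulfate (HSO₄⁻)

hydrogen sulfate (HSO₄⁻): pKₐ(H₂SO₄) ≈ -3
benzoate (PhCOO⁻): pKₐ(C₆H₅COOH) ≈ 4.2
RS⁻: pKₐ(RSH (a thiol)) ≈ 10.5 — moderately basic; rarely leaves without activation
methoxide (CH₃O⁻): pKₐ(CH₃OH) ≈ 15.5
Listed from poorest to best leaving group as asked.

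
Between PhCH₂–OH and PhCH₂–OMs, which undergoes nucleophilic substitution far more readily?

PhCH₂–OMs

From PhCH₂–OH the departing group would be OH⁻ (pKₐ(H₂O) ≈ 15.7). Strong base; essentially never leaves without prior activation.
From PhCH₂–OMs the leaving group is OMs⁻ (pKₐ(CH₃SO₃H (MsOH)) ≈ -1.9). Resonance-delocalised alkanesulfonate.
(In practice PhCH₂–OMs is made from PhCH₂–OH by treatment with MsCl / Et₃N, converting the hydroxyl into a mesylate.)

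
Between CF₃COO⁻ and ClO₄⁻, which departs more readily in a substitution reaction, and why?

ClO₄⁻ is the better leaving group.
pKₐ(HClO₄) ≈ -10 versus pKₐ(CF₃COOH) ≈ 0.2: ClO₄⁻ is the much weaker base.
Extremely weak base; rarely used for safety reasons.

ClO₄⁻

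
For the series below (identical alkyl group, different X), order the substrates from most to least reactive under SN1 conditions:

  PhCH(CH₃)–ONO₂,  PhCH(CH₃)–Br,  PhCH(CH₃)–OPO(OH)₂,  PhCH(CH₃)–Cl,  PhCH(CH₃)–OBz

Identical carbon frameworks mean the comparison reduces to leaving-group quality.
A good leaving group is a weak base: the lower the pKₐ of its conjugate acid, the more readily it departs.
PhCH(CH₃)–Br loses Br⁻: pKₐ(HBr) ≈ -9
PhCH(CH₃)–Cl loses Cl⁻: pKₐ(HCl) ≈ -7
PhCH(CH₃)–ONO₂ loses NO₃⁻: pKₐ(HNO₃) ≈ -1.3
PhCH(CH₃)–OPO(OH)₂ loses H₂PO₄⁻: pKₐ(H₃PO₄) ≈ 2.1
PhCH(CH₃)–OBz loses PhCOO⁻: pKₐ(C₆H₅COOH) ≈ 4.2

PhCH(CH₃)–Br > PhCH(CH₃)–Cl > PhCH(CH₃)–ONO₂ > PhCH(CH₃)–OPO(OH)₂ > PhCH(CH₃)–OBz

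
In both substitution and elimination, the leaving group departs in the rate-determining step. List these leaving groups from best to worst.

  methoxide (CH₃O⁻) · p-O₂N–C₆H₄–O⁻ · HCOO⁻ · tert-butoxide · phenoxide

A good leaving group is a weak base: the lower the pKₐ of its conjugate acid, the more readily it departs.
HCOO⁻: pKₐ(HCOOH) ≈ 3.8
p-O₂N–C₆H₄–O⁻: pKₐ(p-nitrophenol) ≈ 7.2
phenoxide: pKₐ(C₆H₅OH (phenol)) ≈ 10
methoxide (CH₃O⁻): pKₐ(CH₃OH) ≈ 15.5
tert-butoxide: pKₐ(t-BuOH) ≈ 18

HCOO⁻ > p-O₂N–C₆H₄–O⁻ > phenoxide > methoxide (CH₃O⁻) > tert-butoxide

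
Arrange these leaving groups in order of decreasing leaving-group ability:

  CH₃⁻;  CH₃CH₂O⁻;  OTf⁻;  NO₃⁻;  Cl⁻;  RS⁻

OTf⁻ > Cl⁻ > NO₃⁻ > RS⁻ > CH₃CH₂O⁻ > CH₃⁻

A good leaving group is a weak base: the lower the pKₐ of its conjugate acid, the more readily it departs.
OTf⁻: pKₐ(CF₃SO₃H (triflic acid)) ≈ -14
Cl⁻: pKₐ(HCl) ≈ -7
NO₃⁻: pKₐ(HNO₃) ≈ -1.3 — resonance-delocalised over three oxygens
RS⁻: pKₐ(RSH (a thiol)) ≈ 10.5
CH₃CH₂O⁻: pKₐ(CH₃CH₂OH) ≈ 16
CH₃⁻: pKₐ(CH₄) ≈ 48 — unstabilised carbanion; the worst conceivable leaving group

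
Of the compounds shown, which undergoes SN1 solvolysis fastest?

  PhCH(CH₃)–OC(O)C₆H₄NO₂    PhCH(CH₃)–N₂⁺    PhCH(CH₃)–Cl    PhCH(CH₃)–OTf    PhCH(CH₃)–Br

With the same alkyl group throughout, only the leaving group differentiates the rates.
Rank by basicity of the departing species: weakest base leaves most easily.
PhCH(CH₃)–N₂⁺ loses N₂: no meaningful conjugate acid; N₂ departs as an exceptionally stable neutral molecule
PhCH(CH₃)–OTf loses OTf⁻: pKₐ(CF₃SO₃H (triflic acid)) ≈ -14
PhCH(CH₃)–Br loses Br⁻: pKₐ(HBr) ≈ -9
PhCH(CH₃)–Cl loses Cl⁻: pKₐ(HCl) ≈ -7
PhCH(CH₃)–OC(O)C₆H₄NO₂ loses p-O₂N–C₆H₄–COO⁻: pKₐ(p-nitrobenzoic acid) ≈ 3.4

PhCH(CH₃)–N₂⁺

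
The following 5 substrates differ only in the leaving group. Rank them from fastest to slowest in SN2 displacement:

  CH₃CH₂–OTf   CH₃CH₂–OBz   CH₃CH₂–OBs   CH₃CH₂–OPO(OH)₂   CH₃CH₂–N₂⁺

Identical carbon frameworks mean the comparison reduces to leaving-group quality.
The more stable X⁻ (or X) is on its own — i.e. the weaker a base it is — the better a leaving group it makes.
CH₃CH₂–N₂⁺ loses N₂: no meaningful conjugate acid; N₂ departs as an exceptionally stable neutral molecule
CH₃CH₂–OTf loses OTf⁻: pKₐ(CF₃SO₃H (triflic acid)) ≈ -14
CH₃CH₂–OBs loses OBs⁻: pKₐ(p-BrC₆H₄SO₃H) ≈ -2.8
CH₃CH₂–OPO(OH)₂ loses H₂PO₄⁻: pKₐ(H₃PO₄) ≈ 2.1
CH₃CH₂–OBz loses PhCOO⁻: pKₐ(C₆H₅COOH) ≈ 4.2

CH₃CH₂–N₂⁺ > CH₃CH₂–OTf > CH₃CH₂–OBs > CH₃CH₂–OPO(OH)₂ > CH₃CH₂–OBz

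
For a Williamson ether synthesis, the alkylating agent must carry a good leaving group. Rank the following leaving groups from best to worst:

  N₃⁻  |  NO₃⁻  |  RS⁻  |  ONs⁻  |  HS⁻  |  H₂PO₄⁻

The more stable X⁻ (or X) is on its own — i.e. the weaker a base it is — the better a leaving group it makes.
ONs⁻: pKₐ(p-O₂NC₆H₄SO₃H) ≈ -3.5
NO₃⁻: pKₐ(HNO₃) ≈ -1.3
H₂PO₄⁻: pKₐ(H₃PO₄) ≈ 2.1
N₃⁻: pKₐ(HN₃) ≈ 4.7
HS⁻: pKₐ(H₂S) ≈ 7
RS⁻: pKₐ(RSH (a thiol)) ≈ 10.5

ONs⁻ > NO₃⁻ > H₂PO₄⁻ > N₃⁻ > HS⁻ > RS⁻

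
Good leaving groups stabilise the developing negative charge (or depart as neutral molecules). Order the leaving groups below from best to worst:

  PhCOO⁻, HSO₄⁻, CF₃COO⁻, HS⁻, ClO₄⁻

ClO₄⁻ > HSO₄⁻ > CF₃COO⁻ > PhCOO⁻ > HS⁻

ClO₄⁻: pKₐ(HClO₄) ≈ -10
HSO₄⁻: pKₐ(H₂SO₄) ≈ -3
CF₃COO⁻: pKₐ(CF₃COOH) ≈ 0.2
PhCOO⁻: pKₐ(C₆H₅COOH) ≈ 4.2
HS⁻: pKₐ(H₂S) ≈ 7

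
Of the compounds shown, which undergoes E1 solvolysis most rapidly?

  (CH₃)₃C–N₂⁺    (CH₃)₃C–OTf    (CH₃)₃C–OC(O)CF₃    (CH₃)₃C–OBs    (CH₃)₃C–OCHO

(CH₃)₃C–N₂⁺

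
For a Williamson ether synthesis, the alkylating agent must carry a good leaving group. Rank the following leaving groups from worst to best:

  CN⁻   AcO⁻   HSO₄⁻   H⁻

A good leaving group is a weak base: the lower the pKₐ of its conjugate acid, the more readily it departs.
HSO₄⁻: pKₐ(H₂SO₄) ≈ -3
AcO⁻: pKₐ(CH₃COOH) ≈ 4.8
CN⁻: pKₐ(HCN) ≈ 9.2
H⁻: pKₐ(H₂) ≈ 36
Listed from poorest to best leaving group as asked.

H⁻ < CN⁻ < AcO⁻ < HSO₄⁻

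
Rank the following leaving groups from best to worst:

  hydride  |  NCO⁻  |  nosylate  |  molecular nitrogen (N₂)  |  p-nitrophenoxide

Leaving-group ability tracks the stability of the departed species; conjugate-acid pKₐ is the usual yardstick (lower pKₐ → better LG).
molecular nitrogen (N₂): no meaningful conjugate acid; N₂ departs as an exceptionally stable neutral molecule
nosylate: pKₐ(p-O₂NC₆H₄SO₃H) ≈ -3.5 — p-nitro group further stabilises the sulfonate
NCO⁻: pKₐ(HOCN) ≈ 3.5 — resonance between N and O
p-nitrophenoxide: pKₐ(p-nitrophenol) ≈ 7.2
hydride: pKₐ(H₂) ≈ 36 — extremely strong base; leaves only in special hydride-transfer contexts

molecular nitrogen (N₂) > nosylate > NCO⁻ > p-nitrophenoxide > hydride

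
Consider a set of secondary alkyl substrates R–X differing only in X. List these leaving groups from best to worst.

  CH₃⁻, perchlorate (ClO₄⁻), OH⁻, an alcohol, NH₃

perchlorate (ClO₄⁻): pKₐ(HClO₄) ≈ -10
an alcohol: pKₐ(R'OH₂⁺) ≈ -2.4
NH₃: pKₐ(NH₄⁺) ≈ 9.2
OH⁻: pKₐ(H₂O) ≈ 15.7
CH₃⁻: pKₐ(CH₄) ≈ 48

perchlorate (ClO₄⁻) > an alcohol > NH₃ > OH⁻ > CH₃⁻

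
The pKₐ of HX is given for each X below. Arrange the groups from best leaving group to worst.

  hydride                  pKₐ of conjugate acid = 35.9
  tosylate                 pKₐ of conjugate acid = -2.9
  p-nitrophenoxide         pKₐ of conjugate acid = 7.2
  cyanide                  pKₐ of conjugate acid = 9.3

tosylate > p-nitrophenoxide > cyanide > hydride

Lower conjugate-acid pKₐ ⇒ weaker base ⇒ better leaving group.
Sorting by the given values: tosylate (-2.9), p-nitrophenoxide (7.2), cyanide (9.3), hydride (35.9).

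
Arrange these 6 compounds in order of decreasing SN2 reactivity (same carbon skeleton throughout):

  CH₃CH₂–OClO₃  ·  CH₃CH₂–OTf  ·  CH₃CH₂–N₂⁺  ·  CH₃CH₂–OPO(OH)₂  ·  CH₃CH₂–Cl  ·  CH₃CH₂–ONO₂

CH₃CH₂–N₂⁺ > CH₃CH₂–OTf > CH₃CH₂–OClO₃ > CH₃CH₂–Cl > CH₃CH₂–ONO₂ > CH₃CH₂–OPO(OH)₂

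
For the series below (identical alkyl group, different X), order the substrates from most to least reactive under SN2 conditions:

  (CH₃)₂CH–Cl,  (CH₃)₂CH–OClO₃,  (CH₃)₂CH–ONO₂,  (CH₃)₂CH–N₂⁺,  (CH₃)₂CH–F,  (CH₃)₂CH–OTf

Same R in every case — rank the leaving groups.
The more stable X⁻ (or X) is on its own — i.e. the weaker a base it is — the better a leaving group it makes.
(CH₃)₂CH–N₂⁺ loses N₂: no meaningful conjugate acid; N₂ departs as an exceptionally stable neutral molecule
(CH₃)₂CH–OTf loses OTf⁻: pKₐ(CF₃SO₃H (triflic acid)) ≈ -14
(CH₃)₂CH–OClO₃ loses ClO₄⁻: pKₐ(HClO₄) ≈ -10
(CH₃)₂CH–Cl loses Cl⁻: pKₐ(HCl) ≈ -7
(CH₃)₂CH–ONO₂ loses NO₃⁻: pKₐ(HNO₃) ≈ -1.3
(CH₃)₂CH–F loses F⁻: pKₐ(HF) ≈ 3.2

(CH₃)₂CH–N₂⁺ > (CH₃)₂CH–OTf > (CH₃)₂CH–OClO₃ > (CH₃)₂CH–Cl > (CH₃)₂CH–ONO₂ > (CH₃)₂CH–F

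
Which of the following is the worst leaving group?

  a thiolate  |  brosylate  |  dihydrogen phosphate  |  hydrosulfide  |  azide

A good leaving group is a weak base: the lower the pKₐ of its conjugate acid, the more readily it departs.
brosylate: pKₐ(p-BrC₆H₄SO₃H) ≈ -2.8
dihydrogen phosphate: pKₐ(H₃PO₄) ≈ 2.1
azide: pKₐ(HN₃) ≈ 4.7
hydrosulfide: pKₐ(H₂S) ≈ 7
a thiolate: pKₐ(RSH (a thiol)) ≈ 10.5

a thiolate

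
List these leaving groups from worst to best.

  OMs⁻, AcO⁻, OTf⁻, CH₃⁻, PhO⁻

CH₃⁻ < PhO⁻ < AcO⁻ < OMs⁻ < OTf⁻

Rank by basicity of the departing species: weakest base leaves most easily.
OTf⁻: pKₐ(CF₃SO₃H (triflic acid)) ≈ -14
OMs⁻: pKₐ(CH₃SO₃H (MsOH)) ≈ -1.9
AcO⁻: pKₐ(CH₃COOH) ≈ 4.8
PhO⁻: pKₐ(C₆H₅OH (phenol)) ≈ 10
CH₃⁻: pKₐ(CH₄) ≈ 48
Listed from poorest to best leaving group as asked.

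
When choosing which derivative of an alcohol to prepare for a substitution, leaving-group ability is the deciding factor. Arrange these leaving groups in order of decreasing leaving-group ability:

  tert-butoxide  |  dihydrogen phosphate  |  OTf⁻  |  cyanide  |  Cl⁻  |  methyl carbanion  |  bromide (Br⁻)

OTf⁻: pKₐ(CF₃SO₃H (triflic acid)) ≈ -14
bromide (Br⁻): pKₐ(HBr) ≈ -9
Cl⁻: pKₐ(HCl) ≈ -7
dihydrogen phosphate: pKₐ(H₃PO₄) ≈ 2.1
cyanide: pKₐ(HCN) ≈ 9.2
tert-butoxide: pKₐ(t-BuOH) ≈ 18
methyl carbanion: pKₐ(CH₄) ≈ 48

OTf⁻ > bromide (Br⁻) > Cl⁻ > dihydrogen phosphate > cyanide > tert-butoxide > methyl carbanion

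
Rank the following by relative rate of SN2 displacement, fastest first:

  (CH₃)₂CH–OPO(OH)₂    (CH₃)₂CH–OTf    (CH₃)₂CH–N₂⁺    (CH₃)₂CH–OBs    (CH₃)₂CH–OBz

With the same alkyl group throughout, only the leaving group differentiates the rates.
A good leaving group is a weak base: the lower the pKₐ of its conjugate acid, the more readily it departs.
(CH₃)₂CH–N₂⁺ loses N₂: no meaningful conjugate acid; N₂ departs as an exceptionally stable neutral molecule
(CH₃)₂CH–OTf loses OTf⁻: pKₐ(CF₃SO₃H (triflic acid)) ≈ -14
(CH₃)₂CH–OBs loses OBs⁻: pKₐ(p-BrC₆H₄SO₃H) ≈ -2.8
(CH₃)₂CH–OPO(OH)₂ loses H₂PO₄⁻: pKₐ(H₃PO₄) ≈ 2.1
(CH₃)₂CH–OBz loses PhCOO⁻: pKₐ(C₆H₅COOH) ≈ 4.2

(CH₃)₂CH–N₂⁺ > (CH₃)₂CH–OTf > (CH₃)₂CH–OBs > (CH₃)₂CH–OPO(OH)₂ > (CH₃)₂CH–OBz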